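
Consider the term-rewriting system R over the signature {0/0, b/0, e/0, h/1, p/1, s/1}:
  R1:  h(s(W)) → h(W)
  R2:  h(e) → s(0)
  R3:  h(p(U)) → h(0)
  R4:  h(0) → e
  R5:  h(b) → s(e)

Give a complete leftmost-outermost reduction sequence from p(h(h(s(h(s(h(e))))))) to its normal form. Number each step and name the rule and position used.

p(e)

1. p(h(h(s(h(s(h(e)))))))  →  p(h(h(h(s(h(e))))))   [R1 at 1.1]
2. p(h(h(h(s(h(e))))))  →  p(h(h(h(h(e)))))   [R1 at 1.1.1]
3. p(h(h(h(h(e)))))  →  p(h(h(h(s(0)))))   [R2 at 1.1.1.1]
4. p(h(h(h(s(0)))))  →  p(h(h(h(0))))   [R1 at 1.1.1]
5. p(h(h(h(0))))  →  p(h(h(e)))   [R4 at 1.1.1]
6. p(h(h(e)))  →  p(h(s(0)))   [R2 at 1.1]
7. p(h(s(0)))  →  p(h(0))   [R1 at 1]
8. p(h(0))  →  p(e)   [R4 at 1]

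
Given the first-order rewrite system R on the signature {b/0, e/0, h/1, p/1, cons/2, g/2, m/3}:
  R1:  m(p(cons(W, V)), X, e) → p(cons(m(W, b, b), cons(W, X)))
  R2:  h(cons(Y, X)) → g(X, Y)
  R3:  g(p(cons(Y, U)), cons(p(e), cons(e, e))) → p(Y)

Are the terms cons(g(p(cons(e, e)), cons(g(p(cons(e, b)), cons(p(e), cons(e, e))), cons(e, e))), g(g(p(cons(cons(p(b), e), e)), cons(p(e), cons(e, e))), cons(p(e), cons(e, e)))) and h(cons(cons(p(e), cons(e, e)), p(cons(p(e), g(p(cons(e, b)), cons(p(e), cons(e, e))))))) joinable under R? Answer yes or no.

Reduce t₁ = cons(g(p(cons(e, e)), cons(g(p(cons(e, b)), cons(p(e), cons(e, e))), cons(e, e))), g(g(p(cons(cons(p(b), e), e)), cons(p(e), cons(e, e))), cons(p(e), cons(e, e)))):
1. cons(g(p(cons(e, e)), cons(g(p(cons(e, b)), cons(p(e), cons(e, e))), cons(e, e))), g(g(p(cons(cons(p(b), e), e)), cons(p(e), cons(e, e))), cons(p(e), cons(e, e))))  →  cons(g(p(cons(e, e)), cons(p(e), cons(e, e))), g(g(p(cons(cons(p(b), e), e)), cons(p(e), cons(e, e))), cons(p(e), cons(e, e))))   [R3 at 1.2.1]
2. cons(g(p(cons(e, e)), cons(p(e), cons(e, e))), g(g(p(cons(cons(p(b), e), e)), cons(p(e), cons(e, e))), cons(p(e), cons(e, e))))  →  cons(p(e), g(g(p(cons(cons(p(b), e), e)), cons(p(e), cons(e, e))), cons(p(e), cons(e, e))))   [R3 at 1]
3. cons(p(e), g(g(p(cons(cons(p(b), e), e)), cons(p(e), cons(e, e))), cons(p(e), cons(e, e))))  →  cons(p(e), g(p(cons(p(b), e)), cons(p(e), cons(e, e))))   [R3 at 2.1]
4. cons(p(e), g(p(cons(p(b), e)), cons(p(e), cons(e, e))))  →  cons(p(e), p(p(b)))   [R3 at 2]

Reduce t₂ = h(cons(cons(p(e), cons(e, e)), p(cons(p(e), g(p(cons(e, b)), cons(p(e), cons(e, e))))))):
1. h(cons(cons(p(e), cons(e, e)), p(cons(p(e), g(p(cons(e, b)), cons(p(e), cons(e, e)))))))  →  g(p(cons(p(e), g(p(cons(e, b)), cons(p(e), cons(e, e))))), cons(p(e), cons(e, e)))   [R2 at ε]
2. g(p(cons(p(e), g(p(cons(e, b)), cons(p(e), cons(e, e))))), cons(p(e), cons(e, e)))  →  p(p(e))   [R3 at ε]

no — NF(t₁) = cons(p(e), p(p(b))), NF(t₂) = p(p(e))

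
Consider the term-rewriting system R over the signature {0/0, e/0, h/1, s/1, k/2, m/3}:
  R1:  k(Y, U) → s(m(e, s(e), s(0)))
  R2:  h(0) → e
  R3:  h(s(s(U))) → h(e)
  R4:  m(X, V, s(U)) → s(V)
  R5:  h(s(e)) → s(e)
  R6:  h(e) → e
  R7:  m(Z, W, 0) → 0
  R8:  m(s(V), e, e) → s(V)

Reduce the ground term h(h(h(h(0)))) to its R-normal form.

1. h(h(h(h(0))))  →  h(h(h(e)))   [R2 at 1.1.1]
2. h(h(h(e)))  →  h(h(e))   [R6 at 1.1]
3. h(h(e))  →  h(e)   [R6 at 1]
4. h(e)  →  e   [R6 at ε]

e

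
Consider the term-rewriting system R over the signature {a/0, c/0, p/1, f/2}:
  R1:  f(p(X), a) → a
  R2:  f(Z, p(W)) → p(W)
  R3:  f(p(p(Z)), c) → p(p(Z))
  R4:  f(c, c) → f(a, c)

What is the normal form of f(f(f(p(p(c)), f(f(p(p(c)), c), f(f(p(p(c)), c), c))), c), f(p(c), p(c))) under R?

1. f(f(f(p(p(c)), f(f(p(p(c)), c), f(f(p(p(c)), c), c))), c), f(p(c), p(c)))  →  f(f(f(p(p(c)), f(p(p(c)), f(f(p(p(c)), c), c))), c), f(p(c), p(c)))   [R3 at 1.1.2.1]
2. f(f(f(p(p(c)), f(p(p(c)), f(f(p(p(c)), c), c))), c), f(p(c), p(c)))  →  f(f(f(p(p(c)), f(p(p(c)), f(p(p(c)), c))), c), f(p(c), p(c)))   [R3 at 1.1.2.2.1]
3. f(f(f(p(p(c)), f(p(p(c)), f(p(p(c)), c))), c), f(p(c), p(c)))  →  f(f(f(p(p(c)), f(p(p(c)), p(p(c)))), c), f(p(c), p(c)))   [R3 at 1.1.2.2]
4. f(f(f(p(p(c)), f(p(p(c)), p(p(c)))), c), f(p(c), p(c)))  →  f(f(f(p(p(c)), p(p(c))), c), f(p(c), p(c)))   [R2 at 1.1.2]
5. f(f(f(p(p(c)), p(p(c))), c), f(p(c), p(c)))  →  f(f(p(p(c)), c), f(p(c), p(c)))   [R2 at 1.1]
6. f(f(p(p(c)), c), f(p(c), p(c)))  →  f(p(p(c)), f(p(c), p(c)))   [R3 at 1]
7. f(p(p(c)), f(p(c), p(c)))  →  f(p(p(c)), p(c))   [R2 at 2]
8. f(p(p(c)), p(c))  →  p(c)   [R2 at ε]

p(c)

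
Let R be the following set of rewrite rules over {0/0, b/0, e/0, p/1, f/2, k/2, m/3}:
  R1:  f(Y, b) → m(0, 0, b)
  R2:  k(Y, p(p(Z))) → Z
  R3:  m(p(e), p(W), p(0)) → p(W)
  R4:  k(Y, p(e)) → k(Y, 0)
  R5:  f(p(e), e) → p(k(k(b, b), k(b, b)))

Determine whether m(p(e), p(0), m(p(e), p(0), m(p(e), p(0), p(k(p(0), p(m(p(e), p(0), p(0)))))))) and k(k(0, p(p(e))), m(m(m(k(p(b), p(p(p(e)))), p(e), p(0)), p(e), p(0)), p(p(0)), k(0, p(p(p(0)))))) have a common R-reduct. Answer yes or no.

no — NF(t₁) = p(0), NF(t₂) = 0

Reduce t₁ = m(p(e), p(0), m(p(e), p(0), m(p(e), p(0), p(k(p(0), p(m(p(e), p(0), p(0)))))))):
1. m(p(e), p(0), m(p(e), p(0), m(p(e), p(0), p(k(p(0), p(m(p(e), p(0), p(0))))))))  →  m(p(e), p(0), m(p(e), p(0), m(p(e), p(0), p(k(p(0), p(p(0)))))))   [R3 at 3.3.3.1.2.1]
2. m(p(e), p(0), m(p(e), p(0), m(p(e), p(0), p(k(p(0), p(p(0)))))))  →  m(p(e), p(0), m(p(e), p(0), m(p(e), p(0), p(0))))   [R2 at 3.3.3.1]
3. m(p(e), p(0), m(p(e), p(0), m(p(e), p(0), p(0))))  →  m(p(e), p(0), m(p(e), p(0), p(0)))   [R3 at 3.3]
4. m(p(e), p(0), m(p(e), p(0), p(0)))  →  m(p(e), p(0), p(0))   [R3 at 3]
5. m(p(e), p(0), p(0))  →  p(0)   [R3 at ε]

Reduce t₂ = k(k(0, p(p(e))), m(m(m(k(p(b), p(p(p(e)))), p(e), p(0)), p(e), p(0)), p(p(0)), k(0, p(p(p(0)))))):
1. k(k(0, p(p(e))), m(m(m(k(p(b), p(p(p(e)))), p(e), p(0)), p(e), p(0)), p(p(0)), k(0, p(p(p(0))))))  →  k(e, m(m(m(k(p(b), p(p(p(e)))), p(e), p(0)), p(e), p(0)), p(p(0)), k(0, p(p(p(0))))))   [R2 at 1]
2. k(e, m(m(m(k(p(b), p(p(p(e)))), p(e), p(0)), p(e), p(0)), p(p(0)), k(0, p(p(p(0))))))  →  k(e, m(m(m(p(e), p(e), p(0)), p(e), p(0)), p(p(0)), k(0, p(p(p(0))))))   [R2 at 2.1.1.1]
3. k(e, m(m(m(p(e), p(e), p(0)), p(e), p(0)), p(p(0)), k(0, p(p(p(0))))))  →  k(e, m(m(p(e), p(e), p(0)), p(p(0)), k(0, p(p(p(0))))))   [R3 at 2.1.1]
4. k(e, m(m(p(e), p(e), p(0)), p(p(0)), k(0, p(p(p(0))))))  →  k(e, m(p(e), p(p(0)), k(0, p(p(p(0))))))   [R3 at 2.1]
5. k(e, m(p(e), p(p(0)), k(0, p(p(p(0))))))  →  k(e, m(p(e), p(p(0)), p(0)))   [R2 at 2.3]
6. k(e, m(p(e), p(p(0)), p(0)))  →  k(e, p(p(0)))   [R3 at 2]
7. k(e, p(p(0)))  →  0   [R2 at ε]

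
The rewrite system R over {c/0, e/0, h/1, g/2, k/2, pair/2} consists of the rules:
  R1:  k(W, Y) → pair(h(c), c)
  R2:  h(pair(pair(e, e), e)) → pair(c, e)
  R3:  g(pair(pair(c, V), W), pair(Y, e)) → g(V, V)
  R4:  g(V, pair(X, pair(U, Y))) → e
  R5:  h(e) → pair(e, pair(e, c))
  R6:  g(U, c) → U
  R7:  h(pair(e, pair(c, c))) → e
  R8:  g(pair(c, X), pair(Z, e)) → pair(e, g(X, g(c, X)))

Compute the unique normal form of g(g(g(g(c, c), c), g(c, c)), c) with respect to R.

1. g(g(g(g(c, c), c), g(c, c)), c)  →  g(g(g(c, c), c), g(c, c))   [R6 at ε]
2. g(g(g(c, c), c), g(c, c))  →  g(g(c, c), g(c, c))   [R6 at 1]
3. g(g(c, c), g(c, c))  →  g(c, g(c, c))   [R6 at 1]
4. g(c, g(c, c))  →  g(c, c)   [R6 at 2]
5. g(c, c)  →  c   [R6 at ε]

c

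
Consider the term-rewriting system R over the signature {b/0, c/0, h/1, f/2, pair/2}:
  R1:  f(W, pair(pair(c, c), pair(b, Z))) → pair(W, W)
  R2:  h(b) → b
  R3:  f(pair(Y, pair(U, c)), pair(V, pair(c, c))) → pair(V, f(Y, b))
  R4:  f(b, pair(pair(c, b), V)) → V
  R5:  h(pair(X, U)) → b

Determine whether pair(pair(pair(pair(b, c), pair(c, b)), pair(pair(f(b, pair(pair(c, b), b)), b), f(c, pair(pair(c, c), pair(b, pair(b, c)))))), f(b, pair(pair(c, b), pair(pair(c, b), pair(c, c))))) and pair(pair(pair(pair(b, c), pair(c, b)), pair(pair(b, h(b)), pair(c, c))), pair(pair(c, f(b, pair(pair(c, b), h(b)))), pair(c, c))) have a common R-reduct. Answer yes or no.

yes — NF(t₁) = pair(pair(pair(pair(b, c), pair(c, b)), pair(pair(b, b), pair(c, c))), pair(pair(c, b), pair(c, c))), NF(t₂) = pair(pair(pair(pair(b, c), pair(c, b)), pair(pair(b, b), pair(c, c))), pair(pair(c, b), pair(c, c)))

Reduce t₁ = pair(pair(pair(pair(b, c), pair(c, b)), pair(pair(f(b, pair(pair(c, b), b)), b), f(c, pair(pair(c, c), pair(b, pair(b, c)))))), f(b, pair(pair(c, b), pair(pair(c, b), pair(c, c))))):
1. pair(pair(pair(pair(b, c), pair(c, b)), pair(pair(f(b, pair(pair(c, b), b)), b), f(c, pair(pair(c, c), pair(b, pair(b, c)))))), f(b, pair(pair(c, b), pair(pair(c, b), pair(c, c)))))  →  pair(pair(pair(pair(b, c), pair(c, b)), pair(pair(b, b), f(c, pair(pair(c, c), pair(b, pair(b, c)))))), f(b, pair(pair(c, b), pair(pair(c, b), pair(c, c)))))   [R4 at 1.2.1.1]
2. pair(pair(pair(pair(b, c), pair(c, b)), pair(pair(b, b), f(c, pair(pair(c, c), pair(b, pair(b, c)))))), f(b, pair(pair(c, b), pair(pair(c, b), pair(c, c)))))  →  pair(pair(pair(pair(b, c), pair(c, b)), pair(pair(b, b), pair(c, c))), f(b, pair(pair(c, b), pair(pair(c, b), pair(c, c)))))   [R1 at 1.2.2]
3. pair(pair(pair(pair(b, c), pair(c, b)), pair(pair(b, b), pair(c, c))), f(b, pair(pair(c, b), pair(pair(c, b), pair(c, c)))))  →  pair(pair(pair(pair(b, c), pair(c, b)), pair(pair(b, b), pair(c, c))), pair(pair(c, b), pair(c, c)))   [R4 at 2]

Reduce t₂ = pair(pair(pair(pair(b, c), pair(c, b)), pair(pair(b, h(b)), pair(c, c))), pair(pair(c, f(b, pair(pair(c, b), h(b)))), pair(c, c))):
1. pair(pair(pair(pair(b, c), pair(c, b)), pair(pair(b, h(b)), pair(c, c))), pair(pair(c, f(b, pair(pair(c, b), h(b)))), pair(c, c)))  →  pair(pair(pair(pair(b, c), pair(c, b)), pair(pair(b, b), pair(c, c))), pair(pair(c, f(b, pair(pair(c, b), h(b)))), pair(c, c)))   [R2 at 1.2.1.2]
2. pair(pair(pair(pair(b, c), pair(c, b)), pair(pair(b, b), pair(c, c))), pair(pair(c, f(b, pair(pair(c, b), h(b)))), pair(c, c)))  →  pair(pair(pair(pair(b, c), pair(c, b)), pair(pair(b, b), pair(c, c))), pair(pair(c, h(b)), pair(c, c)))   [R4 at 2.1.2]
3. pair(pair(pair(pair(b, c), pair(c, b)), pair(pair(b, b), pair(c, c))), pair(pair(c, h(b)), pair(c, c)))  →  pair(pair(pair(pair(b, c), pair(c, b)), pair(pair(b, b), pair(c, c))), pair(pair(c, b), pair(c, c)))   [R2 at 2.1.2]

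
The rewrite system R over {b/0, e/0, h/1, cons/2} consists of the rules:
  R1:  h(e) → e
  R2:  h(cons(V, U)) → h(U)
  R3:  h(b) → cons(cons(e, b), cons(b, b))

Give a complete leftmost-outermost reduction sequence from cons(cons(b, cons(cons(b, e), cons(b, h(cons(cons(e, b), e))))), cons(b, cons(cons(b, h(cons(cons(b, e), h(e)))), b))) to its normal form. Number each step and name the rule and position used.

cons(cons(b, cons(cons(b, e), cons(b, e))), cons(b, cons(cons(b, e), b)))

1. cons(cons(b, cons(cons(b, e), cons(b, h(cons(cons(e, b), e))))), cons(b, cons(cons(b, h(cons(cons(b, e), h(e)))), b)))  →  cons(cons(b, cons(cons(b, e), cons(b, h(e)))), cons(b, cons(cons(b, h(cons(cons(b, e), h(e)))), b)))   [R2 at 1.2.2.2]
2. cons(cons(b, cons(cons(b, e), cons(b, h(e)))), cons(b, cons(cons(b, h(cons(cons(b, e), h(e)))), b)))  →  cons(cons(b, cons(cons(b, e), cons(b, e))), cons(b, cons(cons(b, h(cons(cons(b, e), h(e)))), b)))   [R1 at 1.2.2.2]
3. cons(cons(b, cons(cons(b, e), cons(b, e))), cons(b, cons(cons(b, h(cons(cons(b, e), h(e)))), b)))  →  cons(cons(b, cons(cons(b, e), cons(b, e))), cons(b, cons(cons(b, h(h(e))), b)))   [R2 at 2.2.1.2]
4. cons(cons(b, cons(cons(b, e), cons(b, e))), cons(b, cons(cons(b, h(h(e))), b)))  →  cons(cons(b, cons(cons(b, e), cons(b, e))), cons(b, cons(cons(b, h(e)), b)))   [R1 at 2.2.1.2.1]
5. cons(cons(b, cons(cons(b, e), cons(b, e))), cons(b, cons(cons(b, h(e)), b)))  →  cons(cons(b, cons(cons(b, e), cons(b, e))), cons(b, cons(cons(b, e), b)))   [R1 at 2.2.1.2]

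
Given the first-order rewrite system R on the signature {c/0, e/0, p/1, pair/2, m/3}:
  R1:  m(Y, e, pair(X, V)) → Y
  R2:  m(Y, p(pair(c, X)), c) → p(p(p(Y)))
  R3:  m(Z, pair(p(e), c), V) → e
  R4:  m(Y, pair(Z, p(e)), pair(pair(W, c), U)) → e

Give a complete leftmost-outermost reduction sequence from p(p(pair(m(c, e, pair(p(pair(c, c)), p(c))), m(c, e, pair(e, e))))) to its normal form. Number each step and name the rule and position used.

p(p(pair(c, c)))

1. p(p(pair(m(c, e, pair(p(pair(c, c)), p(c))), m(c, e, pair(e, e)))))  →  p(p(pair(c, m(c, e, pair(e, e)))))   [R1 at 1.1.1]
2. p(p(pair(c, m(c, e, pair(e, e)))))  →  p(p(pair(c, c)))   [R1 at 1.1.2]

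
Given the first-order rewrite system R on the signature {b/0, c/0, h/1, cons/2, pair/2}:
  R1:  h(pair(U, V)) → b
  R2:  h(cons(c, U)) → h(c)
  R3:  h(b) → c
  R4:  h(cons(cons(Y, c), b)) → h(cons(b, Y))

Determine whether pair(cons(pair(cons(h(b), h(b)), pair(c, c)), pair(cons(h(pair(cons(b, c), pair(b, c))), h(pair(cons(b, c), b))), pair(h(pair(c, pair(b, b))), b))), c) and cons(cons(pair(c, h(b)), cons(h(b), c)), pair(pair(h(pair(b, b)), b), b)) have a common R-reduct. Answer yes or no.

Reduce t₁ = pair(cons(pair(cons(h(b), h(b)), pair(c, c)), pair(cons(h(pair(cons(b, c), pair(b, c))), h(pair(cons(b, c), b))), pair(h(pair(c, pair(b, b))), b))), c):
1. pair(cons(pair(cons(h(b), h(b)), pair(c, c)), pair(cons(h(pair(cons(b, c), pair(b, c))), h(pair(cons(b, c), b))), pair(h(pair(c, pair(b, b))), b))), c)  →  pair(cons(pair(cons(c, h(b)), pair(c, c)), pair(cons(h(pair(cons(b, c), pair(b, c))), h(pair(cons(b, c), b))), pair(h(pair(c, pair(b, b))), b))), c)   [R3 at 1.1.1.1]
2. pair(cons(pair(cons(c, h(b)), pair(c, c)), pair(cons(h(pair(cons(b, c), pair(b, c))), h(pair(cons(b, c), b))), pair(h(pair(c, pair(b, b))), b))), c)  →  pair(cons(pair(cons(c, c), pair(c, c)), pair(cons(h(pair(cons(b, c), pair(b, c))), h(pair(cons(b, c), b))), pair(h(pair(c, pair(b, b))), b))), c)   [R3 at 1.1.1.2]
3. pair(cons(pair(cons(c, c), pair(c, c)), pair(cons(h(pair(cons(b, c), pair(b, c))), h(pair(cons(b, c), b))), pair(h(pair(c, pair(b, b))), b))), c)  →  pair(cons(pair(cons(c, c), pair(c, c)), pair(cons(b, h(pair(cons(b, c), b))), pair(h(pair(c, pair(b, b))), b))), c)   [R1 at 1.2.1.1]
4. pair(cons(pair(cons(c, c), pair(c, c)), pair(cons(b, h(pair(cons(b, c), b))), pair(h(pair(c, pair(b, b))), b))), c)  →  pair(cons(pair(cons(c, c), pair(c, c)), pair(cons(b, b), pair(h(pair(c, pair(b, b))), b))), c)   [R1 at 1.2.1.2]
5. pair(cons(pair(cons(c, c), pair(c, c)), pair(cons(b, b), pair(h(pair(c, pair(b, b))), b))), c)  →  pair(cons(pair(cons(c, c), pair(c, c)), pair(cons(b, b), pair(b, b))), c)   [R1 at 1.2.2.1]

Reduce t₂ = cons(cons(pair(c, h(b)), cons(h(b), c)), pair(pair(h(pair(b, b)), b), b)):
1. cons(cons(pair(c, h(b)), cons(h(b), c)), pair(pair(h(pair(b, b)), b), b))  →  cons(cons(pair(c, c), cons(h(b), c)), pair(pair(h(pair(b, b)), b), b))   [R3 at 1.1.2]
2. cons(cons(pair(c, c), cons(h(b), c)), pair(pair(h(pair(b, b)), b), b))  →  cons(cons(pair(c, c), cons(c, c)), pair(pair(h(pair(b, b)), b), b))   [R3 at 1.2.1]
3. cons(cons(pair(c, c), cons(c, c)), pair(pair(h(pair(b, b)), b), b))  →  cons(cons(pair(c, c), cons(c, c)), pair(pair(b, b), b))   [R1 at 2.1.1]

no — NF(t₁) = pair(cons(pair(cons(c, c), pair(c, c)), pair(cons(b, b), pair(b, b))), c), NF(t₂) = cons(cons(pair(c, c), cons(c, c)), pair(pair(b, b), b))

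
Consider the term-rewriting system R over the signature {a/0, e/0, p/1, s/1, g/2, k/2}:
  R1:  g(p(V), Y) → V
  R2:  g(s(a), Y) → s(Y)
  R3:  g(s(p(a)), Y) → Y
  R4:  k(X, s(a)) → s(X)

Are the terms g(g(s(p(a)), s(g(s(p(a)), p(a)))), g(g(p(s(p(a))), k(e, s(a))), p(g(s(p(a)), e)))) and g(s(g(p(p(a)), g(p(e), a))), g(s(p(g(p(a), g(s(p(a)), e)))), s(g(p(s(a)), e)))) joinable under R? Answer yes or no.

Reduce t₁ = g(g(s(p(a)), s(g(s(p(a)), p(a)))), g(g(p(s(p(a))), k(e, s(a))), p(g(s(p(a)), e)))):
1. g(g(s(p(a)), s(g(s(p(a)), p(a)))), g(g(p(s(p(a))), k(e, s(a))), p(g(s(p(a)), e))))  →  g(s(g(s(p(a)), p(a))), g(g(p(s(p(a))), k(e, s(a))), p(g(s(p(a)), e))))   [R3 at 1]
2. g(s(g(s(p(a)), p(a))), g(g(p(s(p(a))), k(e, s(a))), p(g(s(p(a)), e))))  →  g(s(p(a)), g(g(p(s(p(a))), k(e, s(a))), p(g(s(p(a)), e))))   [R3 at 1.1]
3. g(s(p(a)), g(g(p(s(p(a))), k(e, s(a))), p(g(s(p(a)), e))))  →  g(g(p(s(p(a))), k(e, s(a))), p(g(s(p(a)), e)))   [R3 at ε]
4. g(g(p(s(p(a))), k(e, s(a))), p(g(s(p(a)), e)))  →  g(s(p(a)), p(g(s(p(a)), e)))   [R1 at 1]
5. g(s(p(a)), p(g(s(p(a)), e)))  →  p(g(s(p(a)), e))   [R3 at ε]
6. p(g(s(p(a)), e))  →  p(e)   [R3 at 1]

Reduce t₂ = g(s(g(p(p(a)), g(p(e), a))), g(s(p(g(p(a), g(s(p(a)), e)))), s(g(p(s(a)), e)))):
1. g(s(g(p(p(a)), g(p(e), a))), g(s(p(g(p(a), g(s(p(a)), e)))), s(g(p(s(a)), e))))  →  g(s(p(a)), g(s(p(g(p(a), g(s(p(a)), e)))), s(g(p(s(a)), e))))   [R1 at 1.1]
2. g(s(p(a)), g(s(p(g(p(a), g(s(p(a)), e)))), s(g(p(s(a)), e))))  →  g(s(p(g(p(a), g(s(p(a)), e)))), s(g(p(s(a)), e)))   [R3 at ε]
3. g(s(p(g(p(a), g(s(p(a)), e)))), s(g(p(s(a)), e)))  →  g(s(p(a)), s(g(p(s(a)), e)))   [R1 at 1.1.1]
4. g(s(p(a)), s(g(p(s(a)), e)))  →  s(g(p(s(a)), e))   [R3 at ε]
5. s(g(p(s(a)), e))  →  s(s(a))   [R1 at 1]

no — NF(t₁) = p(e), NF(t₂) = s(s(a))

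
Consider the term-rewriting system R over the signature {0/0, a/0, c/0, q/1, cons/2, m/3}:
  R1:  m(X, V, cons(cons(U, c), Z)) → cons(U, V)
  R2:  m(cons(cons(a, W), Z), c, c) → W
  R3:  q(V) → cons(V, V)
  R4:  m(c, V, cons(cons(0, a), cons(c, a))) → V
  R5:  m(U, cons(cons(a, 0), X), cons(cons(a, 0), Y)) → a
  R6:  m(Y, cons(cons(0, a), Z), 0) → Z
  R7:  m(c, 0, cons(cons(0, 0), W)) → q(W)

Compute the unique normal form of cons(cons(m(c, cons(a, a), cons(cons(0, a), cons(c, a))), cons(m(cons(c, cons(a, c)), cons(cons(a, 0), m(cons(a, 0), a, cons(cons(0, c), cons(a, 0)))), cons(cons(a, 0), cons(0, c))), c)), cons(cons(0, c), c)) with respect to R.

1. cons(cons(m(c, cons(a, a), cons(cons(0, a), cons(c, a))), cons(m(cons(c, cons(a, c)), cons(cons(a, 0), m(cons(a, 0), a, cons(cons(0, c), cons(a, 0)))), cons(cons(a, 0), cons(0, c))), c)), cons(cons(0, c), c))  →  cons(cons(cons(a, a), cons(m(cons(c, cons(a, c)), cons(cons(a, 0), m(cons(a, 0), a, cons(cons(0, c), cons(a, 0)))), cons(cons(a, 0), cons(0, c))), c)), cons(cons(0, c), c))   [R4 at 1.1]
2. cons(cons(cons(a, a), cons(m(cons(c, cons(a, c)), cons(cons(a, 0), m(cons(a, 0), a, cons(cons(0, c), cons(a, 0)))), cons(cons(a, 0), cons(0, c))), c)), cons(cons(0, c), c))  →  cons(cons(cons(a, a), cons(a, c)), cons(cons(0, c), c))   [R5 at 1.2.1]

cons(cons(cons(a, a), cons(a, c)), cons(cons(0, c), c))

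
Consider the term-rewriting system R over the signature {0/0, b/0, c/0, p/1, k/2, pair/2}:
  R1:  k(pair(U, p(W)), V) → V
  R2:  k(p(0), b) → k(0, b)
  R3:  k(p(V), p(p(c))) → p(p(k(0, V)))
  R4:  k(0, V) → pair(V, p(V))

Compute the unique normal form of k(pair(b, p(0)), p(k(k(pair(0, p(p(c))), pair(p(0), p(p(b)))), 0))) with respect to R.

1. k(pair(b, p(0)), p(k(k(pair(0, p(p(c))), pair(p(0), p(p(b)))), 0)))  →  p(k(k(pair(0, p(p(c))), pair(p(0), p(p(b)))), 0))   [R1 at ε]
2. p(k(k(pair(0, p(p(c))), pair(p(0), p(p(b)))), 0))  →  p(k(pair(p(0), p(p(b))), 0))   [R1 at 1.1]
3. p(k(pair(p(0), p(p(b))), 0))  →  p(0)   [R1 at 1]

p(0)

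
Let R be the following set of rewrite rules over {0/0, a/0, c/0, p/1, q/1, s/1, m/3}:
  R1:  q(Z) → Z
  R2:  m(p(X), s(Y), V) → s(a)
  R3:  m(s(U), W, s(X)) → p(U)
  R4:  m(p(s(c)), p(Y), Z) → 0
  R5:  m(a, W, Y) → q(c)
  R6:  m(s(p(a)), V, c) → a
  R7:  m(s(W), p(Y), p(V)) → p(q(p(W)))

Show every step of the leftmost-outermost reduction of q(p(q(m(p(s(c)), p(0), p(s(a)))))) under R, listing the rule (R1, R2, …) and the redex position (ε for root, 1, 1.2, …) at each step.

1. q(p(q(m(p(s(c)), p(0), p(s(a))))))  →  p(q(m(p(s(c)), p(0), p(s(a)))))   [R1 at ε]
2. p(q(m(p(s(c)), p(0), p(s(a)))))  →  p(m(p(s(c)), p(0), p(s(a))))   [R1 at 1]
3. p(m(p(s(c)), p(0), p(s(a))))  →  p(0)   [R4 at 1]

p(0)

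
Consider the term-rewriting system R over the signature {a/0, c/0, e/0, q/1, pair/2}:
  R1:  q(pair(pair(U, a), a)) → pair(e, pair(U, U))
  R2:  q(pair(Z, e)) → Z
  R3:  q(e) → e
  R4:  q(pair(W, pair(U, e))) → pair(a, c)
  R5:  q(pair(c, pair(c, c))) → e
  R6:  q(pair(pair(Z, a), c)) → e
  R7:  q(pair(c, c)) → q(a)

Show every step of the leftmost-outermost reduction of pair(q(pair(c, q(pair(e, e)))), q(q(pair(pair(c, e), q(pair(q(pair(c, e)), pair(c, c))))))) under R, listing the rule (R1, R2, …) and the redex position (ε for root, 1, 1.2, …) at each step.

pair(c, c)

1. pair(q(pair(c, q(pair(e, e)))), q(q(pair(pair(c, e), q(pair(q(pair(c, e)), pair(c, c)))))))  →  pair(q(pair(c, e)), q(q(pair(pair(c, e), q(pair(q(pair(c, e)), pair(c, c)))))))   [R2 at 1.1.2]
2. pair(q(pair(c, e)), q(q(pair(pair(c, e), q(pair(q(pair(c, e)), pair(c, c)))))))  →  pair(c, q(q(pair(pair(c, e), q(pair(q(pair(c, e)), pair(c, c)))))))   [R2 at 1]
3. pair(c, q(q(pair(pair(c, e), q(pair(q(pair(c, e)), pair(c, c)))))))  →  pair(c, q(q(pair(pair(c, e), q(pair(c, pair(c, c)))))))   [R2 at 2.1.1.2.1.1]
4. pair(c, q(q(pair(pair(c, e), q(pair(c, pair(c, c)))))))  →  pair(c, q(q(pair(pair(c, e), e))))   [R5 at 2.1.1.2]
5. pair(c, q(q(pair(pair(c, e), e))))  →  pair(c, q(pair(c, e)))   [R2 at 2.1]
6. pair(c, q(pair(c, e)))  →  pair(c, c)   [R2 at 2]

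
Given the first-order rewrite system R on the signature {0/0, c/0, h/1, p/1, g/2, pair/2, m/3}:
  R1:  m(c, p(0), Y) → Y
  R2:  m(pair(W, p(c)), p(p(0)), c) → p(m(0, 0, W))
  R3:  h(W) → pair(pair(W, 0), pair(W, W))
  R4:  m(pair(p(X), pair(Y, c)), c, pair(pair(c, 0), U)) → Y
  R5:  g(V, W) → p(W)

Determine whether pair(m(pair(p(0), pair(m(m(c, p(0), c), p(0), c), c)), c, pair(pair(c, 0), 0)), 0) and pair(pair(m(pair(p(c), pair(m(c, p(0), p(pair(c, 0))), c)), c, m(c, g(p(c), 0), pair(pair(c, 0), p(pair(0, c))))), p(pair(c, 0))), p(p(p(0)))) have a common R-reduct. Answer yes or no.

no — NF(t₁) = pair(c, 0), NF(t₂) = pair(pair(p(pair(c, 0)), p(pair(c, 0))), p(p(p(0))))

Reduce t₁ = pair(m(pair(p(0), pair(m(m(c, p(0), c), p(0), c), c)), c, pair(pair(c, 0), 0)), 0):
1. pair(m(pair(p(0), pair(m(m(c, p(0), c), p(0), c), c)), c, pair(pair(c, 0), 0)), 0)  →  pair(m(m(c, p(0), c), p(0), c), 0)   [R4 at 1]
2. pair(m(m(c, p(0), c), p(0), c), 0)  →  pair(m(c, p(0), c), 0)   [R1 at 1.1]
3. pair(m(c, p(0), c), 0)  →  pair(c, 0)   [R1 at 1]

Reduce t₂ = pair(pair(m(pair(p(c), pair(m(c, p(0), p(pair(c, 0))), c)), c, m(c, g(p(c), 0), pair(pair(c, 0), p(pair(0, c))))), p(pair(c, 0))), p(p(p(0)))):
1. pair(pair(m(pair(p(c), pair(m(c, p(0), p(pair(c, 0))), c)), c, m(c, g(p(c), 0), pair(pair(c, 0), p(pair(0, c))))), p(pair(c, 0))), p(p(p(0))))  →  pair(pair(m(pair(p(c), pair(p(pair(c, 0)), c)), c, m(c, g(p(c), 0), pair(pair(c, 0), p(pair(0, c))))), p(pair(c, 0))), p(p(p(0))))   [R1 at 1.1.1.2.1]
2. pair(pair(m(pair(p(c), pair(p(pair(c, 0)), c)), c, m(c, g(p(c), 0), pair(pair(c, 0), p(pair(0, c))))), p(pair(c, 0))), p(p(p(0))))  →  pair(pair(m(pair(p(c), pair(p(pair(c, 0)), c)), c, m(c, p(0), pair(pair(c, 0), p(pair(0, c))))), p(pair(c, 0))), p(p(p(0))))   [R5 at 1.1.3.2]
3. pair(pair(m(pair(p(c), pair(p(pair(c, 0)), c)), c, m(c, p(0), pair(pair(c, 0), p(pair(0, c))))), p(pair(c, 0))), p(p(p(0))))  →  pair(pair(m(pair(p(c), pair(p(pair(c, 0)), c)), c, pair(pair(c, 0), p(pair(0, c)))), p(pair(c, 0))), p(p(p(0))))   [R1 at 1.1.3]
4. pair(pair(m(pair(p(c), pair(p(pair(c, 0)), c)), c, pair(pair(c, 0), p(pair(0, c)))), p(pair(c, 0))), p(p(p(0))))  →  pair(pair(p(pair(c, 0)), p(pair(c, 0))), p(p(p(0))))   [R4 at 1.1]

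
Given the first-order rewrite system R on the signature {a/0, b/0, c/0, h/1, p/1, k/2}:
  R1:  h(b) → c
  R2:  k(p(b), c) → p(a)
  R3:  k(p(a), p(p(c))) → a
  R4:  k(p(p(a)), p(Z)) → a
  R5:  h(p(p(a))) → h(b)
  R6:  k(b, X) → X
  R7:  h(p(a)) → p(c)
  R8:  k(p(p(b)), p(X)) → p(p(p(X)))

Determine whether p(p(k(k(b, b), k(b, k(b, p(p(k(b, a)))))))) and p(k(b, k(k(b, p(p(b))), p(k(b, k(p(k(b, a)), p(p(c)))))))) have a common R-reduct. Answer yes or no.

Reduce t₁ = p(p(k(k(b, b), k(b, k(b, p(p(k(b, a)))))))):
1. p(p(k(k(b, b), k(b, k(b, p(p(k(b, a))))))))  →  p(p(k(b, k(b, k(b, p(p(k(b, a))))))))   [R6 at 1.1.1]
2. p(p(k(b, k(b, k(b, p(p(k(b, a))))))))  →  p(p(k(b, k(b, p(p(k(b, a)))))))   [R6 at 1.1]
3. p(p(k(b, k(b, p(p(k(b, a)))))))  →  p(p(k(b, p(p(k(b, a))))))   [R6 at 1.1]
4. p(p(k(b, p(p(k(b, a))))))  →  p(p(p(p(k(b, a)))))   [R6 at 1.1]
5. p(p(p(p(k(b, a)))))  →  p(p(p(p(a))))   [R6 at 1.1.1.1]

Reduce t₂ = p(k(b, k(k(b, p(p(b))), p(k(b, k(p(k(b, a)), p(p(c)))))))):
1. p(k(b, k(k(b, p(p(b))), p(k(b, k(p(k(b, a)), p(p(c))))))))  →  p(k(k(b, p(p(b))), p(k(b, k(p(k(b, a)), p(p(c)))))))   [R6 at 1]
2. p(k(k(b, p(p(b))), p(k(b, k(p(k(b, a)), p(p(c)))))))  →  p(k(p(p(b)), p(k(b, k(p(k(b, a)), p(p(c)))))))   [R6 at 1.1]
3. p(k(p(p(b)), p(k(b, k(p(k(b, a)), p(p(c)))))))  →  p(p(p(p(k(b, k(p(k(b, a)), p(p(c))))))))   [R8 at 1]
4. p(p(p(p(k(b, k(p(k(b, a)), p(p(c))))))))  →  p(p(p(p(k(p(k(b, a)), p(p(c)))))))   [R6 at 1.1.1.1]
5. p(p(p(p(k(p(k(b, a)), p(p(c)))))))  →  p(p(p(p(k(p(a), p(p(c)))))))   [R6 at 1.1.1.1.1.1]
6. p(p(p(p(k(p(a), p(p(c)))))))  →  p(p(p(p(a))))   [R3 at 1.1.1.1]

yes — NF(t₁) = p(p(p(p(a)))), NF(t₂) = p(p(p(p(a))))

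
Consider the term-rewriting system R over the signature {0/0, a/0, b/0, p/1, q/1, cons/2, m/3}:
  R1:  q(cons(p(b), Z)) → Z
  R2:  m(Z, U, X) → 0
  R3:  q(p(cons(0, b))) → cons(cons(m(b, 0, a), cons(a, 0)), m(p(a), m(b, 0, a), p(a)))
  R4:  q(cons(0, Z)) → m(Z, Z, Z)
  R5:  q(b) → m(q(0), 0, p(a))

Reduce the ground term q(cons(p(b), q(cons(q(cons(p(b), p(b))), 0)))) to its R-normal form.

0

1. q(cons(p(b), q(cons(q(cons(p(b), p(b))), 0))))  →  q(cons(q(cons(p(b), p(b))), 0))   [R1 at ε]
2. q(cons(q(cons(p(b), p(b))), 0))  →  q(cons(p(b), 0))   [R1 at 1.1]
3. q(cons(p(b), 0))  →  0   [R1 at ε]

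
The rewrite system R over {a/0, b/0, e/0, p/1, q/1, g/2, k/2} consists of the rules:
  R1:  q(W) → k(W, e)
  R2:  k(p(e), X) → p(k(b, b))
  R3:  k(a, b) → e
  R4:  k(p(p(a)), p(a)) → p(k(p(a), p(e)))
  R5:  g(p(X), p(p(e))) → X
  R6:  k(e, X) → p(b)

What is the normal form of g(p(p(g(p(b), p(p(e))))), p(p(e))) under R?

1. g(p(p(g(p(b), p(p(e))))), p(p(e)))  →  p(g(p(b), p(p(e))))   [R5 at ε]
2. p(g(p(b), p(p(e))))  →  p(b)   [R5 at 1]

p(b)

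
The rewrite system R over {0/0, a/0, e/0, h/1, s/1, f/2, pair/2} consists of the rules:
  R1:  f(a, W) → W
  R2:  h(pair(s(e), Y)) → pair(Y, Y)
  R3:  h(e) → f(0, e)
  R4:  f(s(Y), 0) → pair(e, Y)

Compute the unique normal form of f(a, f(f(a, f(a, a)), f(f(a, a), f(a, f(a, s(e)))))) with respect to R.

s(e)

1. f(a, f(f(a, f(a, a)), f(f(a, a), f(a, f(a, s(e))))))  →  f(f(a, f(a, a)), f(f(a, a), f(a, f(a, s(e)))))   [R1 at ε]
2. f(f(a, f(a, a)), f(f(a, a), f(a, f(a, s(e)))))  →  f(f(a, a), f(f(a, a), f(a, f(a, s(e)))))   [R1 at 1]
3. f(f(a, a), f(f(a, a), f(a, f(a, s(e)))))  →  f(a, f(f(a, a), f(a, f(a, s(e)))))   [R1 at 1]
4. f(a, f(f(a, a), f(a, f(a, s(e)))))  →  f(f(a, a), f(a, f(a, s(e))))   [R1 at ε]
5. f(f(a, a), f(a, f(a, s(e))))  →  f(a, f(a, f(a, s(e))))   [R1 at 1]
6. f(a, f(a, f(a, s(e))))  →  f(a, f(a, s(e)))   [R1 at ε]
7. f(a, f(a, s(e)))  →  f(a, s(e))   [R1 at ε]
8. f(a, s(e))  →  s(e)   [R1 at ε]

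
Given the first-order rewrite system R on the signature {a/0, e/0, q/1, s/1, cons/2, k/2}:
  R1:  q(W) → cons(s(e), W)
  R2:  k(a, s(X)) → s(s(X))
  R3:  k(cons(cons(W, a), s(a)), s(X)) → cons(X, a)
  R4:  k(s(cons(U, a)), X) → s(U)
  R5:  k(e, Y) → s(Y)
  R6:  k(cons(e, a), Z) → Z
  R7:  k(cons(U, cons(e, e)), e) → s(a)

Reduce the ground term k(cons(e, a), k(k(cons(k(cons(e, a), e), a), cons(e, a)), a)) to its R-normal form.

a

1. k(cons(e, a), k(k(cons(k(cons(e, a), e), a), cons(e, a)), a))  →  k(k(cons(k(cons(e, a), e), a), cons(e, a)), a)   [R6 at ε]
2. k(k(cons(k(cons(e, a), e), a), cons(e, a)), a)  →  k(k(cons(e, a), cons(e, a)), a)   [R6 at 1.1.1]
3. k(k(cons(e, a), cons(e, a)), a)  →  k(cons(e, a), a)   [R6 at 1]
4. k(cons(e, a), a)  →  a   [R6 at ε]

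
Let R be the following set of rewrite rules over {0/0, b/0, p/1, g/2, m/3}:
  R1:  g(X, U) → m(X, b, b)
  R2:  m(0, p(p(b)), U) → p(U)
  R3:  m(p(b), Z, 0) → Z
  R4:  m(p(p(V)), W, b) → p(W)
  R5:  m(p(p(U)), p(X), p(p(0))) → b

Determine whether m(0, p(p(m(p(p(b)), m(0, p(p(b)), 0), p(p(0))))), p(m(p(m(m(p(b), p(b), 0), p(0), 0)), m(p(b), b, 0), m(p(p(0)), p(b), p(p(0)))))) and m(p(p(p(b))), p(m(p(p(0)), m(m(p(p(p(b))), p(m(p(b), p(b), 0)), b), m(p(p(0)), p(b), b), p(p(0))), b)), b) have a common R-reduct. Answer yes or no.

yes — NF(t₁) = p(p(p(b))), NF(t₂) = p(p(p(b)))

Reduce t₁ = m(0, p(p(m(p(p(b)), m(0, p(p(b)), 0), p(p(0))))), p(m(p(m(m(p(b), p(b), 0), p(0), 0)), m(p(b), b, 0), m(p(p(0)), p(b), p(p(0)))))):
1. m(0, p(p(m(p(p(b)), m(0, p(p(b)), 0), p(p(0))))), p(m(p(m(m(p(b), p(b), 0), p(0), 0)), m(p(b), b, 0), m(p(p(0)), p(b), p(p(0))))))  →  m(0, p(p(m(p(p(b)), p(0), p(p(0))))), p(m(p(m(m(p(b), p(b), 0), p(0), 0)), m(p(b), b, 0), m(p(p(0)), p(b), p(p(0))))))   [R2 at 2.1.1.2]
2. m(0, p(p(m(p(p(b)), p(0), p(p(0))))), p(m(p(m(m(p(b), p(b), 0), p(0), 0)), m(p(b), b, 0), m(p(p(0)), p(b), p(p(0))))))  →  m(0, p(p(b)), p(m(p(m(m(p(b), p(b), 0), p(0), 0)), m(p(b), b, 0), m(p(p(0)), p(b), p(p(0))))))   [R5 at 2.1.1]
3. m(0, p(p(b)), p(m(p(m(m(p(b), p(b), 0), p(0), 0)), m(p(b), b, 0), m(p(p(0)), p(b), p(p(0))))))  →  p(p(m(p(m(m(p(b), p(b), 0), p(0), 0)), m(p(b), b, 0), m(p(p(0)), p(b), p(p(0))))))   [R2 at ε]
4. p(p(m(p(m(m(p(b), p(b), 0), p(0), 0)), m(p(b), b, 0), m(p(p(0)), p(b), p(p(0))))))  →  p(p(m(p(m(p(b), p(0), 0)), m(p(b), b, 0), m(p(p(0)), p(b), p(p(0))))))   [R3 at 1.1.1.1.1]
5. p(p(m(p(m(p(b), p(0), 0)), m(p(b), b, 0), m(p(p(0)), p(b), p(p(0))))))  →  p(p(m(p(p(0)), m(p(b), b, 0), m(p(p(0)), p(b), p(p(0))))))   [R3 at 1.1.1.1]
6. p(p(m(p(p(0)), m(p(b), b, 0), m(p(p(0)), p(b), p(p(0))))))  →  p(p(m(p(p(0)), b, m(p(p(0)), p(b), p(p(0))))))   [R3 at 1.1.2]
7. p(p(m(p(p(0)), b, m(p(p(0)), p(b), p(p(0))))))  →  p(p(m(p(p(0)), b, b)))   [R5 at 1.1.3]
8. p(p(m(p(p(0)), b, b)))  →  p(p(p(b)))   [R4 at 1.1]

Reduce t₂ = m(p(p(p(b))), p(m(p(p(0)), m(m(p(p(p(b))), p(m(p(b), p(b), 0)), b), m(p(p(0)), p(b), b), p(p(0))), b)), b):
1. m(p(p(p(b))), p(m(p(p(0)), m(m(p(p(p(b))), p(m(p(b), p(b), 0)), b), m(p(p(0)), p(b), b), p(p(0))), b)), b)  →  p(p(m(p(p(0)), m(m(p(p(p(b))), p(m(p(b), p(b), 0)), b), m(p(p(0)), p(b), b), p(p(0))), b)))   [R4 at ε]
2. p(p(m(p(p(0)), m(m(p(p(p(b))), p(m(p(b), p(b), 0)), b), m(p(p(0)), p(b), b), p(p(0))), b)))  →  p(p(p(m(m(p(p(p(b))), p(m(p(b), p(b), 0)), b), m(p(p(0)), p(b), b), p(p(0))))))   [R4 at 1.1]
3. p(p(p(m(m(p(p(p(b))), p(m(p(b), p(b), 0)), b), m(p(p(0)), p(b), b), p(p(0))))))  →  p(p(p(m(p(p(m(p(b), p(b), 0))), m(p(p(0)), p(b), b), p(p(0))))))   [R4 at 1.1.1.1]
4. p(p(p(m(p(p(m(p(b), p(b), 0))), m(p(p(0)), p(b), b), p(p(0))))))  →  p(p(p(m(p(p(p(b))), m(p(p(0)), p(b), b), p(p(0))))))   [R3 at 1.1.1.1.1.1]
5. p(p(p(m(p(p(p(b))), m(p(p(0)), p(b), b), p(p(0))))))  →  p(p(p(m(p(p(p(b))), p(p(b)), p(p(0))))))   [R4 at 1.1.1.2]
6. p(p(p(m(p(p(p(b))), p(p(b)), p(p(0))))))  →  p(p(p(b)))   [R5 at 1.1.1]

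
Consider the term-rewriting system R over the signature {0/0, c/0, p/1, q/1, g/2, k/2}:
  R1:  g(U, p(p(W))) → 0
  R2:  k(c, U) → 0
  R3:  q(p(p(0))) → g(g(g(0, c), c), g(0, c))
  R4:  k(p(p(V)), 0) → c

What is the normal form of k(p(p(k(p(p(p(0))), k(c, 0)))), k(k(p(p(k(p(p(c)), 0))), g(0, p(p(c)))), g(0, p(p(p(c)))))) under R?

1. k(p(p(k(p(p(p(0))), k(c, 0)))), k(k(p(p(k(p(p(c)), 0))), g(0, p(p(c)))), g(0, p(p(p(c))))))  →  k(p(p(k(p(p(p(0))), 0))), k(k(p(p(k(p(p(c)), 0))), g(0, p(p(c)))), g(0, p(p(p(c))))))   [R2 at 1.1.1.2]
2. k(p(p(k(p(p(p(0))), 0))), k(k(p(p(k(p(p(c)), 0))), g(0, p(p(c)))), g(0, p(p(p(c))))))  →  k(p(p(c)), k(k(p(p(k(p(p(c)), 0))), g(0, p(p(c)))), g(0, p(p(p(c))))))   [R4 at 1.1.1]
3. k(p(p(c)), k(k(p(p(k(p(p(c)), 0))), g(0, p(p(c)))), g(0, p(p(p(c))))))  →  k(p(p(c)), k(k(p(p(c)), g(0, p(p(c)))), g(0, p(p(p(c))))))   [R4 at 2.1.1.1.1]
4. k(p(p(c)), k(k(p(p(c)), g(0, p(p(c)))), g(0, p(p(p(c))))))  →  k(p(p(c)), k(k(p(p(c)), 0), g(0, p(p(p(c))))))   [R1 at 2.1.2]
5. k(p(p(c)), k(k(p(p(c)), 0), g(0, p(p(p(c))))))  →  k(p(p(c)), k(c, g(0, p(p(p(c))))))   [R4 at 2.1]
6. k(p(p(c)), k(c, g(0, p(p(p(c))))))  →  k(p(p(c)), 0)   [R2 at 2]
7. k(p(p(c)), 0)  →  c   [R4 at ε]

c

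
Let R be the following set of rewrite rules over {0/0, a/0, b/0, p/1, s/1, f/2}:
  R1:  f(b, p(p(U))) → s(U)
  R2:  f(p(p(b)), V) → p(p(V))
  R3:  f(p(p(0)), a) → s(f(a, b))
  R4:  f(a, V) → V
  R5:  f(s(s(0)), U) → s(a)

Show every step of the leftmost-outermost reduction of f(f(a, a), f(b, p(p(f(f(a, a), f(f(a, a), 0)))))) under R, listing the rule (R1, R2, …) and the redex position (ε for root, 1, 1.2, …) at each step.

s(0)

1. f(f(a, a), f(b, p(p(f(f(a, a), f(f(a, a), 0))))))  →  f(a, f(b, p(p(f(f(a, a), f(f(a, a), 0))))))   [R4 at 1]
2. f(a, f(b, p(p(f(f(a, a), f(f(a, a), 0))))))  →  f(b, p(p(f(f(a, a), f(f(a, a), 0)))))   [R4 at ε]
3. f(b, p(p(f(f(a, a), f(f(a, a), 0)))))  →  s(f(f(a, a), f(f(a, a), 0)))   [R1 at ε]
4. s(f(f(a, a), f(f(a, a), 0)))  →  s(f(a, f(f(a, a), 0)))   [R4 at 1.1]
5. s(f(a, f(f(a, a), 0)))  →  s(f(f(a, a), 0))   [R4 at 1]
6. s(f(f(a, a), 0))  →  s(f(a, 0))   [R4 at 1.1]
7. s(f(a, 0))  →  s(0)   [R4 at 1]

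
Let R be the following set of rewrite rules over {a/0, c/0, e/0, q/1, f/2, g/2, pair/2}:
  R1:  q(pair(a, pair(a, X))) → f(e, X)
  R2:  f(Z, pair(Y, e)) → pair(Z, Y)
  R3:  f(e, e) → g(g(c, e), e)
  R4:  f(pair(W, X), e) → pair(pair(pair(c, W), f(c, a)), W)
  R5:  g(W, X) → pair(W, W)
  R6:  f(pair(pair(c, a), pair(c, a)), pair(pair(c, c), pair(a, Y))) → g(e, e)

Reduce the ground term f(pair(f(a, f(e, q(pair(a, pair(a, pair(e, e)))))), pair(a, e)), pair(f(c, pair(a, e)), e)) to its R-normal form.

1. f(pair(f(a, f(e, q(pair(a, pair(a, pair(e, e)))))), pair(a, e)), pair(f(c, pair(a, e)), e))  →  pair(pair(f(a, f(e, q(pair(a, pair(a, pair(e, e)))))), pair(a, e)), f(c, pair(a, e)))   [R2 at ε]
2. pair(pair(f(a, f(e, q(pair(a, pair(a, pair(e, e)))))), pair(a, e)), f(c, pair(a, e)))  →  pair(pair(f(a, f(e, f(e, pair(e, e)))), pair(a, e)), f(c, pair(a, e)))   [R1 at 1.1.2.2]
3. pair(pair(f(a, f(e, f(e, pair(e, e)))), pair(a, e)), f(c, pair(a, e)))  →  pair(pair(f(a, f(e, pair(e, e))), pair(a, e)), f(c, pair(a, e)))   [R2 at 1.1.2.2]
4. pair(pair(f(a, f(e, pair(e, e))), pair(a, e)), f(c, pair(a, e)))  →  pair(pair(f(a, pair(e, e)), pair(a, e)), f(c, pair(a, e)))   [R2 at 1.1.2]
5. pair(pair(f(a, pair(e, e)), pair(a, e)), f(c, pair(a, e)))  →  pair(pair(pair(a, e), pair(a, e)), f(c, pair(a, e)))   [R2 at 1.1]
6. pair(pair(pair(a, e), pair(a, e)), f(c, pair(a, e)))  →  pair(pair(pair(a, e), pair(a, e)), pair(c, a))   [R2 at 2]

pair(pair(pair(a, e), pair(a, e)), pair(c, a))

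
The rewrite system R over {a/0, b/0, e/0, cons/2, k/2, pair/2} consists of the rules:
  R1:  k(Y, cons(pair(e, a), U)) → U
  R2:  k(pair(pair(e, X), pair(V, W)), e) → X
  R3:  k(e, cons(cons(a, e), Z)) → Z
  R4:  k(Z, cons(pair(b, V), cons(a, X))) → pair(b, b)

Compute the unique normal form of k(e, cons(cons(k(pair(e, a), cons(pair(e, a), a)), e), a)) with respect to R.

1. k(e, cons(cons(k(pair(e, a), cons(pair(e, a), a)), e), a))  →  k(e, cons(cons(a, e), a))   [R1 at 2.1.1]
2. k(e, cons(cons(a, e), a))  →  a   [R3 at ε]

a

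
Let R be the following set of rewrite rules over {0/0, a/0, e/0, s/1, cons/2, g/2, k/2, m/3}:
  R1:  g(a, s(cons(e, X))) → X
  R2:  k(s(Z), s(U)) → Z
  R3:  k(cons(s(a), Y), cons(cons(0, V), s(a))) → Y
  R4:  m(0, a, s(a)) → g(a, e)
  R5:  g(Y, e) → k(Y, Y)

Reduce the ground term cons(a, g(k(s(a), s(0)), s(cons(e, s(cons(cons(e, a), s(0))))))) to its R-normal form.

cons(a, s(cons(cons(e, a), s(0))))

1. cons(a, g(k(s(a), s(0)), s(cons(e, s(cons(cons(e, a), s(0)))))))  →  cons(a, g(a, s(cons(e, s(cons(cons(e, a), s(0)))))))   [R2 at 2.1]
2. cons(a, g(a, s(cons(e, s(cons(cons(e, a), s(0)))))))  →  cons(a, s(cons(cons(e, a), s(0))))   [R1 at 2]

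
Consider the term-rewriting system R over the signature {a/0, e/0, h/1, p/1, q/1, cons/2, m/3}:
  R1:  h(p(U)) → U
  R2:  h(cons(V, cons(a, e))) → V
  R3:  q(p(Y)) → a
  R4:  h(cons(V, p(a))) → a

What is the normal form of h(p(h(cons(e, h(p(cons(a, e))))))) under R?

1. h(p(h(cons(e, h(p(cons(a, e)))))))  →  h(cons(e, h(p(cons(a, e)))))   [R1 at ε]
2. h(cons(e, h(p(cons(a, e)))))  →  h(cons(e, cons(a, e)))   [R1 at 1.2]
3. h(cons(e, cons(a, e)))  →  e   [R2 at ε]

e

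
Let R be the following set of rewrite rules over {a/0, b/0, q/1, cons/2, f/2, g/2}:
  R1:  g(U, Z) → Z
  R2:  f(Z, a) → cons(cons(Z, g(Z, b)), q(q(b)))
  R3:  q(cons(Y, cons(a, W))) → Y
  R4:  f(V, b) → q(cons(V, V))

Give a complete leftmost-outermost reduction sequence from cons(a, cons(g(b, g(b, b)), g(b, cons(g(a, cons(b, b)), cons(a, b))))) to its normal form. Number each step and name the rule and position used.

1. cons(a, cons(g(b, g(b, b)), g(b, cons(g(a, cons(b, b)), cons(a, b)))))  →  cons(a, cons(g(b, b), g(b, cons(g(a, cons(b, b)), cons(a, b)))))   [R1 at 2.1]
2. cons(a, cons(g(b, b), g(b, cons(g(a, cons(b, b)), cons(a, b)))))  →  cons(a, cons(b, g(b, cons(g(a, cons(b, b)), cons(a, b)))))   [R1 at 2.1]
3. cons(a, cons(b, g(b, cons(g(a, cons(b, b)), cons(a, b)))))  →  cons(a, cons(b, cons(g(a, cons(b, b)), cons(a, b))))   [R1 at 2.2]
4. cons(a, cons(b, cons(g(a, cons(b, b)), cons(a, b))))  →  cons(a, cons(b, cons(cons(b, b), cons(a, b))))   [R1 at 2.2.1]

cons(a, cons(b, cons(cons(b, b), cons(a, b))))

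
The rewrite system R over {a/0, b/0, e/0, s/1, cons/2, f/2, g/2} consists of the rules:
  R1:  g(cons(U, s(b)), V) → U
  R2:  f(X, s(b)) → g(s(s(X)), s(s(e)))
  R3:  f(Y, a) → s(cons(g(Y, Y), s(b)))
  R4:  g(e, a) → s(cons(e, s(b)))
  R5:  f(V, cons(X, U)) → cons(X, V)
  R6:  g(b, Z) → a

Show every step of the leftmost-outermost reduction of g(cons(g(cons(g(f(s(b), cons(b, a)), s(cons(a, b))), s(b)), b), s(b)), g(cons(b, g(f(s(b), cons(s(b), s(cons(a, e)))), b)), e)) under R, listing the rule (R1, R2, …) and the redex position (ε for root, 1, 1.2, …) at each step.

1. g(cons(g(cons(g(f(s(b), cons(b, a)), s(cons(a, b))), s(b)), b), s(b)), g(cons(b, g(f(s(b), cons(s(b), s(cons(a, e)))), b)), e))  →  g(cons(g(f(s(b), cons(b, a)), s(cons(a, b))), s(b)), b)   [R1 at ε]
2. g(cons(g(f(s(b), cons(b, a)), s(cons(a, b))), s(b)), b)  →  g(f(s(b), cons(b, a)), s(cons(a, b)))   [R1 at ε]
3. g(f(s(b), cons(b, a)), s(cons(a, b)))  →  g(cons(b, s(b)), s(cons(a, b)))   [R5 at 1]
4. g(cons(b, s(b)), s(cons(a, b)))  →  b   [R1 at ε]

b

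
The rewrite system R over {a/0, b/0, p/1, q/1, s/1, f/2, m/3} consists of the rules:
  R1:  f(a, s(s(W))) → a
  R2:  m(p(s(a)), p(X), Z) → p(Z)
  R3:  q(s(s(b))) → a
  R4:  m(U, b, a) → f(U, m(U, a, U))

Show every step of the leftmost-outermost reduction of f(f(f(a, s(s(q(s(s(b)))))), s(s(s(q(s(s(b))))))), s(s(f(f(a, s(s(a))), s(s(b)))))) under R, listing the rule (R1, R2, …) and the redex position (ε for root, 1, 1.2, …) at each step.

a

1. f(f(f(a, s(s(q(s(s(b)))))), s(s(s(q(s(s(b))))))), s(s(f(f(a, s(s(a))), s(s(b))))))  →  f(f(a, s(s(s(q(s(s(b))))))), s(s(f(f(a, s(s(a))), s(s(b))))))   [R1 at 1.1]
2. f(f(a, s(s(s(q(s(s(b))))))), s(s(f(f(a, s(s(a))), s(s(b))))))  →  f(a, s(s(f(f(a, s(s(a))), s(s(b))))))   [R1 at 1]
3. f(a, s(s(f(f(a, s(s(a))), s(s(b))))))  →  a   [R1 at ε]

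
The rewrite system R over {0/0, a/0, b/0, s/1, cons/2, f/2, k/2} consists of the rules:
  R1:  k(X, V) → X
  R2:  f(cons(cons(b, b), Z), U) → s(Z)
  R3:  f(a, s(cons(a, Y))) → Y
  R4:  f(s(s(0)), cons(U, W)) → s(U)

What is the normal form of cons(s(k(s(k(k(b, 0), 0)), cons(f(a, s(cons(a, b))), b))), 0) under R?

1. cons(s(k(s(k(k(b, 0), 0)), cons(f(a, s(cons(a, b))), b))), 0)  →  cons(s(s(k(k(b, 0), 0))), 0)   [R1 at 1.1]
2. cons(s(s(k(k(b, 0), 0))), 0)  →  cons(s(s(k(b, 0))), 0)   [R1 at 1.1.1]
3. cons(s(s(k(b, 0))), 0)  →  cons(s(s(b)), 0)   [R1 at 1.1.1]

cons(s(s(b)), 0)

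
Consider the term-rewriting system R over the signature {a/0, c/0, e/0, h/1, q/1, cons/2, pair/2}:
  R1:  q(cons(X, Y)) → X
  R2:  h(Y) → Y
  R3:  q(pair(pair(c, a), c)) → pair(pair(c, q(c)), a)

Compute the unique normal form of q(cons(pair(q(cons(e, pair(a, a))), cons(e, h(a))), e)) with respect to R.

pair(e, cons(e, a))

1. q(cons(pair(q(cons(e, pair(a, a))), cons(e, h(a))), e))  →  pair(q(cons(e, pair(a, a))), cons(e, h(a)))   [R1 at ε]
2. pair(q(cons(e, pair(a, a))), cons(e, h(a)))  →  pair(e, cons(e, h(a)))   [R1 at 1]
3. pair(e, cons(e, h(a)))  →  pair(e, cons(e, a))   [R2 at 2.2]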